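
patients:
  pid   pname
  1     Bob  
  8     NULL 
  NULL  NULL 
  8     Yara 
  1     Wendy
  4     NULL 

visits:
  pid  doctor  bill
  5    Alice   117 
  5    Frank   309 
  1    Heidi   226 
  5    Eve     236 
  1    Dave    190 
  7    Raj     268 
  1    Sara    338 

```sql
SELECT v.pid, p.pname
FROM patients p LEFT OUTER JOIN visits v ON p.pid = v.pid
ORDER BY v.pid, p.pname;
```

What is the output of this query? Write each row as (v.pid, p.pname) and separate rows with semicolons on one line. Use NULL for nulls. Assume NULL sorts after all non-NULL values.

(1, Bob); (1, Bob); (1, Bob); (1, Wendy); (1, Wendy); (1, Wendy); (NULL, Yara); (NULL, NULL); (NULL, NULL); (NULL, NULL)

LEFT JOIN keeps every row from `patients`; unmatched rows get NULL for `visits`'s columns.
Matching on p.pid = v.pid. A NULL in a compared column never satisfies the condition.
- p (pid=1) pairs with 3 row(s) of v.
- p (pid=8) has no partner → padded with NULL.
- p (pid=NULL) has no partner → padded with NULL.
- p (pid=8) has no partner → padded with NULL.
- p (pid=1) pairs with 3 row(s) of v.
- p (pid=4) has no partner → padded with NULL.
After projecting and ordering:
v.pid | p.pname
1 | Bob
1 | Bob
1 | Bob
1 | Wendy
1 | Wendy
1 | Wendy
NULL | Yara
NULL | NULL
NULL | NULL
NULL | NULL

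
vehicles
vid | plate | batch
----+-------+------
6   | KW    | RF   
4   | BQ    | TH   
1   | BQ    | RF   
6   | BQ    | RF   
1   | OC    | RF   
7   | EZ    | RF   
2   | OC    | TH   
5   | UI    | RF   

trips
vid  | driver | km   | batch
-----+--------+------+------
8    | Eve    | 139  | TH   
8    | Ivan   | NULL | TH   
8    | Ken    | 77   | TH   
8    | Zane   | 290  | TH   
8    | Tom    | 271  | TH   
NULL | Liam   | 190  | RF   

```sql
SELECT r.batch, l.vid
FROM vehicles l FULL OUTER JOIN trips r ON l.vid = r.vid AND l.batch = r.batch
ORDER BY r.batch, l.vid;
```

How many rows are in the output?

14

FULL OUTER JOIN keeps every row from both sides; unmatched rows get NULL for the other side's columns.
Matching on l.vid = r.vid AND l.batch = r.batch. A NULL in a compared column never satisfies the condition.
- vid=6, batch=RF: no r row matches, row kept with r columns NULL.
- vid=4, batch=TH: no r row matches, row kept with r columns NULL.
- vid=1, batch=RF: no r row matches, row kept with r columns NULL.
- vid=6, batch=RF: no r row matches, row kept with r columns NULL.
- vid=1, batch=RF: no r row matches, row kept with r columns NULL.
- vid=7, batch=RF: no r row matches, row kept with r columns NULL.
- vid=2, batch=TH: no r row matches, row kept with r columns NULL.
- vid=5, batch=RF: no r row matches, row kept with r columns NULL.
- plus 6 unmatched r row(s), each kept with NULL l columns.
Total: 0 matched + 14 padded = 14 rows.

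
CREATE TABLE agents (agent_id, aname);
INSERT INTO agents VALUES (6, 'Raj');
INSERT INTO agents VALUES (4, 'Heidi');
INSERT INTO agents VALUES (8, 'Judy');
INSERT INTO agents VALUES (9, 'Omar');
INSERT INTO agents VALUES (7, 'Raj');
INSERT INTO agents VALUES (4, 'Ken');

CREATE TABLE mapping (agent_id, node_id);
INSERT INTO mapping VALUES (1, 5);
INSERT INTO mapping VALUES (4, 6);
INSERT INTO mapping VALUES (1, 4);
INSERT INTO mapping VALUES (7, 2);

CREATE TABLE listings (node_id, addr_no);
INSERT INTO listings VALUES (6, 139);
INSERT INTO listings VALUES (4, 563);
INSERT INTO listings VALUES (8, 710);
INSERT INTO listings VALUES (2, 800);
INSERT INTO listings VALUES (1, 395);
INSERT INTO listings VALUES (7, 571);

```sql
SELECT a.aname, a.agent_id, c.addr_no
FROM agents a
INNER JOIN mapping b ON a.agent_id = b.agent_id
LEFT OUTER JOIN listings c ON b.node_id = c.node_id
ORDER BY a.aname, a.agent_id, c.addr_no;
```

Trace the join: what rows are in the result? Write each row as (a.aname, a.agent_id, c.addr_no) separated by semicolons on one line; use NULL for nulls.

Joins associate left-to-right: agents INNER JOIN mapping on agent_id gives 3 intermediate row(s).
Then LEFT JOIN `listings c` on node_id: each of those 3 rows is kept; rows whose b.node_id has no match in c get NULL for c's columns.

(Heidi, 4, 139); (Ken, 4, 139); (Raj, 7, 800)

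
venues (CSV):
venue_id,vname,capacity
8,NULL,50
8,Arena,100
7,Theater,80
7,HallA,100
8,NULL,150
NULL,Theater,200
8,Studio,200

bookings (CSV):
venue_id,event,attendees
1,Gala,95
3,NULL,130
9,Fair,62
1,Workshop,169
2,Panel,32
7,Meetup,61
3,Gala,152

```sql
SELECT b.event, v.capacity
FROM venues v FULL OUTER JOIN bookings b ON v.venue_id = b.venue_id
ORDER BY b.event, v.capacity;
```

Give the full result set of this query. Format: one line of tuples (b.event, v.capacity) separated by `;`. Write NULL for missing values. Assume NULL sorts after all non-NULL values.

(Fair, NULL); (Gala, NULL); (Gala, NULL); (Meetup, 80); (Meetup, 100); (Panel, NULL); (Workshop, NULL); (NULL, 50); (NULL, 100); (NULL, 150); (NULL, 200); (NULL, 200); (NULL, NULL)

FULL OUTER JOIN keeps every row from both sides; unmatched rows get NULL for the other side's columns.
Matching on v.venue_id = b.venue_id. A NULL in a compared column never satisfies the condition.
- v row (venue_id=8): no match → kept, b columns NULL.
- v row (venue_id=8): no match → kept, b columns NULL.
- v row (venue_id=7): matches 1 b row(s) → 1 output row(s).
- v row (venue_id=7): matches 1 b row(s) → 1 output row(s).
- v row (venue_id=8): no match → kept, b columns NULL.
- v row (venue_id=NULL): no match → kept, b columns NULL.
- v row (venue_id=8): no match → kept, b columns NULL.
- plus 6 unmatched b row(s), each kept with NULL v columns.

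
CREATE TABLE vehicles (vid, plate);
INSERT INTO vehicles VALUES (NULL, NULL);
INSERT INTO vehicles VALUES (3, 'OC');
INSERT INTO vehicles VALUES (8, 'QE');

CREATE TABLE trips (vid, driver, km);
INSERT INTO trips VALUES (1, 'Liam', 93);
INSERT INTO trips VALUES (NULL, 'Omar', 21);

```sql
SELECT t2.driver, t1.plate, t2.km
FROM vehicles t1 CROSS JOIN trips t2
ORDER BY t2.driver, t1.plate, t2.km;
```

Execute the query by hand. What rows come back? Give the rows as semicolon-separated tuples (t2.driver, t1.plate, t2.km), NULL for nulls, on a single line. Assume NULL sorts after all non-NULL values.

(Liam, OC, 93); (Liam, QE, 93); (Liam, NULL, 93); (Omar, OC, 21); (Omar, QE, 21); (Omar, NULL, 21)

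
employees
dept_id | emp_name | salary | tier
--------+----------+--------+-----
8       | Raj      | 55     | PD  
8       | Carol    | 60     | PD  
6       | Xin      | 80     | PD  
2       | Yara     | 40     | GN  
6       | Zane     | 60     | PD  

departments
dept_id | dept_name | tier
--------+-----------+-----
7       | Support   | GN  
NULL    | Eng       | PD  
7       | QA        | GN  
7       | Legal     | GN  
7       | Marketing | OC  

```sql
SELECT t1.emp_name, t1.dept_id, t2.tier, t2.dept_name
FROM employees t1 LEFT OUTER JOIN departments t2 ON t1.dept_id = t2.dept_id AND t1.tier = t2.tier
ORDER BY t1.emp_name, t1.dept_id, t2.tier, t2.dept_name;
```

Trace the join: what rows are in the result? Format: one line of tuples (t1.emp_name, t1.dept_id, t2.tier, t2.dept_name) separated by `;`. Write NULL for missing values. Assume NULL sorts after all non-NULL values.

(Carol, 8, NULL, NULL); (Raj, 8, NULL, NULL); (Xin, 6, NULL, NULL); (Yara, 2, NULL, NULL); (Zane, 6, NULL, NULL)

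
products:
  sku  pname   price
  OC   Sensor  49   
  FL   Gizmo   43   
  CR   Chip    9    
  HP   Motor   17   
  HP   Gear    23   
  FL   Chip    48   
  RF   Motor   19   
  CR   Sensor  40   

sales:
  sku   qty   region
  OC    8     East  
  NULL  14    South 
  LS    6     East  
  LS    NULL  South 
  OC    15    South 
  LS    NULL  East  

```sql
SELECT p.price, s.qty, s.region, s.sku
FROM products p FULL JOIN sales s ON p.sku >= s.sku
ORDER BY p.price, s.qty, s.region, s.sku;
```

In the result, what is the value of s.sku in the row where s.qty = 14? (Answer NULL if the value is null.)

NULL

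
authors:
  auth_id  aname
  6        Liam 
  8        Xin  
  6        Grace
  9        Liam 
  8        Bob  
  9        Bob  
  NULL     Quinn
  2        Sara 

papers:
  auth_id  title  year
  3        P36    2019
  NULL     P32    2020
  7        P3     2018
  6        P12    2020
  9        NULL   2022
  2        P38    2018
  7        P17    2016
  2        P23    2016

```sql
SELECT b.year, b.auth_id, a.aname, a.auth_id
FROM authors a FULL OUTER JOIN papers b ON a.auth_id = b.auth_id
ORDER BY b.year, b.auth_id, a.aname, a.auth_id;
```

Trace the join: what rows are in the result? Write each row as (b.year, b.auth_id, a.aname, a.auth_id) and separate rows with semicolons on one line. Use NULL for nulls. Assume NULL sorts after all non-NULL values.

(2016, 2, Sara, 2); (2016, 7, NULL, NULL); (2018, 2, Sara, 2); (2018, 7, NULL, NULL); (2019, 3, NULL, NULL); (2020, 6, Grace, 6); (2020, 6, Liam, 6); (2020, NULL, NULL, NULL); (2022, 9, Bob, 9); (2022, 9, Liam, 9); (NULL, NULL, Bob, 8); (NULL, NULL, Quinn, NULL); (NULL, NULL, Xin, 8)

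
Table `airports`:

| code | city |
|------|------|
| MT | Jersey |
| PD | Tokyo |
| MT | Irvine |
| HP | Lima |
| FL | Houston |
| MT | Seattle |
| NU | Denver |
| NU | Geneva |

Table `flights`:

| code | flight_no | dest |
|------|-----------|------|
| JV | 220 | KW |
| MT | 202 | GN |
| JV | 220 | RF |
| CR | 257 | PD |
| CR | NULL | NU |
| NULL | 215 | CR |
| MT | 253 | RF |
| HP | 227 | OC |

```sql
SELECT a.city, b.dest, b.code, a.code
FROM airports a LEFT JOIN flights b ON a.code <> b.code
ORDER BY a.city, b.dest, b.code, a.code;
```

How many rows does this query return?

LEFT JOIN keeps every row from `airports`; unmatched rows get NULL for `flights`'s columns.
Matching on a.code <> b.code. A NULL in a compared column never satisfies the condition.
- code=MT: 5 matching b row(s), so 5 row(s) emitted.
- code=PD: 7 matching b row(s), so 7 row(s) emitted.
- code=MT: 5 matching b row(s), so 5 row(s) emitted.
- code=HP: 6 matching b row(s), so 6 row(s) emitted.
- code=FL: 7 matching b row(s), so 7 row(s) emitted.
- code=MT: 5 matching b row(s), so 5 row(s) emitted.
- code=NU: 7 matching b row(s), so 7 row(s) emitted.
- code=NU: 7 matching b row(s), so 7 row(s) emitted.
Total: 49 rows.

49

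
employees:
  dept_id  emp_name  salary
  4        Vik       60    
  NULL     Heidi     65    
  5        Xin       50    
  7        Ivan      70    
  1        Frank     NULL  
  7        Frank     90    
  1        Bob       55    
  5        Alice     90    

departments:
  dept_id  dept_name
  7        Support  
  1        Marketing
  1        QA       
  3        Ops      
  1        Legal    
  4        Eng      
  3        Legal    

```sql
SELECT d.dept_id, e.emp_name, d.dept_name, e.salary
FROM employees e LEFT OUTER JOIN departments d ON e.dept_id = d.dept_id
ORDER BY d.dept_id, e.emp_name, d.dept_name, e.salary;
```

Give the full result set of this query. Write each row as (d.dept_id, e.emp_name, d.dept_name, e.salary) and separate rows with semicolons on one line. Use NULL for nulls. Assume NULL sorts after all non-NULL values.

(1, Bob, Legal, 55); (1, Bob, Marketing, 55); (1, Bob, QA, 55); (1, Frank, Legal, NULL); (1, Frank, Marketing, NULL); (1, Frank, QA, NULL); (4, Vik, Eng, 60); (7, Frank, Support, 90); (7, Ivan, Support, 70); (NULL, Alice, NULL, 90); (NULL, Heidi, NULL, 65); (NULL, Xin, NULL, 50)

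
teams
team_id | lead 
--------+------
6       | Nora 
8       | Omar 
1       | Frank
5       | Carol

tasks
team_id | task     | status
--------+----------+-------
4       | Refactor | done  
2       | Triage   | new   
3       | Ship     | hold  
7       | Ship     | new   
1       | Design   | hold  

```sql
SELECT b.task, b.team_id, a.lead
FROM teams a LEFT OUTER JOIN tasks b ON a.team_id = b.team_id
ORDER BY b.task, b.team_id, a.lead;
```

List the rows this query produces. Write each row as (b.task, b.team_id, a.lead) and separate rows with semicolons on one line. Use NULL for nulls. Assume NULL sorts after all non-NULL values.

LEFT JOIN keeps every row from `teams`; unmatched rows get NULL for `tasks`'s columns.
Matching on a.team_id = b.team_id.
- a row (team_id=6): no match → kept, b columns NULL.
- a row (team_id=8): no match → kept, b columns NULL.
- a row (team_id=1): matches 1 b row(s) → 1 output row(s).
- a row (team_id=5): no match → kept, b columns NULL.
After projecting and ordering:
b.task | b.team_id | a.lead
Design | 1 | Frank
NULL | NULL | Carol
NULL | NULL | Nora
NULL | NULL | Omar

(Design, 1, Frank); (NULL, NULL, Carol); (NULL, NULL, Nora); (NULL, NULL, Omar)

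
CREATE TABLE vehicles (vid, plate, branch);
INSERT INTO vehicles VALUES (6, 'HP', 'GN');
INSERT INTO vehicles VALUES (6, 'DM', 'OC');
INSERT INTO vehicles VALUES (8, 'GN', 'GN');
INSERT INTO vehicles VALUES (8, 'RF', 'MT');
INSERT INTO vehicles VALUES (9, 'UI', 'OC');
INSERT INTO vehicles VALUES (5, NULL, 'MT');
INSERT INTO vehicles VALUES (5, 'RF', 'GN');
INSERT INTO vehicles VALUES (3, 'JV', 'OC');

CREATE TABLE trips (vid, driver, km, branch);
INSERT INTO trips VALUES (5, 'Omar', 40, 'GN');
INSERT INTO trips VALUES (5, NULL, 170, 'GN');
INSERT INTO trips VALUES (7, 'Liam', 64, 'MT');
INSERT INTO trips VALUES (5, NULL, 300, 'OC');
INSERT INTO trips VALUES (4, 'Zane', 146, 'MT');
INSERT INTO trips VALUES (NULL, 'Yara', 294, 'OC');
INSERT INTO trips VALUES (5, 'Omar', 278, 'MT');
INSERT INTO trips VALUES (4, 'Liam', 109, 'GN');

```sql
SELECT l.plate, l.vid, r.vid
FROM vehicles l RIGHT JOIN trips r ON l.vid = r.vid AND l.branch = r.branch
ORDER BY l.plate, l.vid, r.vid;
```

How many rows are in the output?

8

RIGHT JOIN keeps every row from `trips`; unmatched rows get NULL for `vehicles`'s columns.
Matching on l.vid = r.vid AND l.branch = r.branch. A NULL in a compared column never satisfies the condition.
Matched pairs: 3; unmatched r rows kept: 5.
Total: 3 matched + 5 padded = 8 rows.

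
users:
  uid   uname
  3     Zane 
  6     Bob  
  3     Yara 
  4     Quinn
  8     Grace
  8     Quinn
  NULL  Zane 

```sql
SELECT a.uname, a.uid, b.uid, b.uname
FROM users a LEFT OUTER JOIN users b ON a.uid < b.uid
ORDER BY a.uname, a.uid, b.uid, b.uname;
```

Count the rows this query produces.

16

LEFT JOIN keeps every row from `users a`; unmatched rows get NULL for `users b`'s columns.
Matching on a.uid < b.uid. A NULL in a compared column never satisfies the condition.
- a row (uid=3): matches 4 b row(s) → 4 output row(s).
- a row (uid=6): matches 2 b row(s) → 2 output row(s).
- a row (uid=3): matches 4 b row(s) → 4 output row(s).
- a row (uid=4): matches 3 b row(s) → 3 output row(s).
- a row (uid=8): no match → kept, b columns NULL.
- a row (uid=8): no match → kept, b columns NULL.
- a row (uid=NULL): no match → kept, b columns NULL.
Total: 13 matched + 3 padded = 16 rows.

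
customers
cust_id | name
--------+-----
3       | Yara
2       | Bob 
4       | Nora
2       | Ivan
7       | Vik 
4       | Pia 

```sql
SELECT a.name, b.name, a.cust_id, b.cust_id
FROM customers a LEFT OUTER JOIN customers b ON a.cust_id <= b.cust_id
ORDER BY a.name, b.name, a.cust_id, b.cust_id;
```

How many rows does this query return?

23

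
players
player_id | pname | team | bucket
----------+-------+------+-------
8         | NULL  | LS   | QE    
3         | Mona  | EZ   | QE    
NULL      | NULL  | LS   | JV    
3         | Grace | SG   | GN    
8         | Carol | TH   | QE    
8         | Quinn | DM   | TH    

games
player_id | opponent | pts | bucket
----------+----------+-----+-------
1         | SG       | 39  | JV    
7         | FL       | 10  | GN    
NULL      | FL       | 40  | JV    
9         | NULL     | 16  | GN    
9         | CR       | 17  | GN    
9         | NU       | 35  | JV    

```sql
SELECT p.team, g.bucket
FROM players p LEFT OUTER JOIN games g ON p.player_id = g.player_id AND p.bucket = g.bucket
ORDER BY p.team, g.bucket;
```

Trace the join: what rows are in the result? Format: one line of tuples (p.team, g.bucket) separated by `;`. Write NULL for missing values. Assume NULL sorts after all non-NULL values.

LEFT JOIN keeps every row from `players`; unmatched rows get NULL for `games`'s columns.
Matching on p.player_id = g.player_id AND p.bucket = g.bucket. A NULL in a compared column never satisfies the condition.
- player_id=8, bucket=QE: no g row matches, row kept with g columns NULL.
- player_id=3, bucket=QE: no g row matches, row kept with g columns NULL.
- player_id=NULL, bucket=JV: no g row matches, row kept with g columns NULL.
- player_id=3, bucket=GN: no g row matches, row kept with g columns NULL.
- player_id=8, bucket=QE: no g row matches, row kept with g columns NULL.
- player_id=8, bucket=TH: no g row matches, row kept with g columns NULL.
After projecting and ordering:
p.team | g.bucket
DM | NULL
EZ | NULL
LS | NULL
LS | NULL
SG | NULL
TH | NULL

(DM, NULL); (EZ, NULL); (LS, NULL); (LS, NULL); (SG, NULL); (TH, NULL)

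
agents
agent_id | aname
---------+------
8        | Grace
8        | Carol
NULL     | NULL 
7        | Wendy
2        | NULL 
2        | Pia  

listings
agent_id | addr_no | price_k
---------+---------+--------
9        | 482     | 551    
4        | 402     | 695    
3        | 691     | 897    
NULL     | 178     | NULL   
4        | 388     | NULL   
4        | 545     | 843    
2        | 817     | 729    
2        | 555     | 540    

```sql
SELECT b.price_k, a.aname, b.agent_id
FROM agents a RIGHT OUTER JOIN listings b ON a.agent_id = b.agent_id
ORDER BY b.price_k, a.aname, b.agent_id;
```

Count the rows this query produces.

RIGHT JOIN keeps every row from `listings`; unmatched rows get NULL for `agents`'s columns.
Matching on a.agent_id = b.agent_id. A NULL in a compared column never satisfies the condition.
- agent_id=8: no matching b row.
- agent_id=8: no matching b row.
- agent_id=NULL: no matching b row.
- agent_id=7: no matching b row.
- agent_id=2: 2 matching b row(s), so 2 row(s) emitted.
- agent_id=2: 2 matching b row(s), so 2 row(s) emitted.
- 6 row(s) from b found no a partner → padded with NULL.
Total: 4 matched + 6 padded = 10 rows.

10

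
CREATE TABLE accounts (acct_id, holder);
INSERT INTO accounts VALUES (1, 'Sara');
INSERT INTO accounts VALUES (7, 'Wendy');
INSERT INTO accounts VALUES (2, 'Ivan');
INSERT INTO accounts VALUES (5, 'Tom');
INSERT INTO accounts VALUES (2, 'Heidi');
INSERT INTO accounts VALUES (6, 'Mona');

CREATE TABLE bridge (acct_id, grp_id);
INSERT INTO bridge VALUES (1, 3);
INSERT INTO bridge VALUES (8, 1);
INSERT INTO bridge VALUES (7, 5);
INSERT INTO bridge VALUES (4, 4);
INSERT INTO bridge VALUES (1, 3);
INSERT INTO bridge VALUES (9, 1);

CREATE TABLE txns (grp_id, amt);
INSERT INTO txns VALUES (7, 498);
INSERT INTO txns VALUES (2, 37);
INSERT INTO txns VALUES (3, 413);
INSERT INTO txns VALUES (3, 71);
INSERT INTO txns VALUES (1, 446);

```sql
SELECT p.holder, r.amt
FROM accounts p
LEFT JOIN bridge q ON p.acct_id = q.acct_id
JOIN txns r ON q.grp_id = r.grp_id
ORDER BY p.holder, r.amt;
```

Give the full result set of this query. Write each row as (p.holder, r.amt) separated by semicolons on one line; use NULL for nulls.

(Sara, 71); (Sara, 71); (Sara, 413); (Sara, 413)

Evaluate left to right. First `accounts p LEFT JOIN bridge q` on acct_id: 7 row(s).
Then INNER JOIN `txns r` on grp_id: keep only rows whose q.grp_id appears in r.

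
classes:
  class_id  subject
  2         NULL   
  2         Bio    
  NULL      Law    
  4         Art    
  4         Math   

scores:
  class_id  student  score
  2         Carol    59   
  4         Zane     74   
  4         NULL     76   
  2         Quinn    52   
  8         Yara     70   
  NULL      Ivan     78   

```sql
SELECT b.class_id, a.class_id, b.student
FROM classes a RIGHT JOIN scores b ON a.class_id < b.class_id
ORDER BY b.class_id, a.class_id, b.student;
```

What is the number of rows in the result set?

RIGHT JOIN keeps every row from `scores`; unmatched rows get NULL for `classes`'s columns.
Matching on a.class_id < b.class_id. A NULL in a compared column never satisfies the condition.
- a[0] class_id=2 → 3 match(es) in b → 3 row(s).
- a[1] class_id=2 → 3 match(es) in b → 3 row(s).
- a[2] class_id=NULL → no match.
- a[3] class_id=4 → 1 match(es) in b → 1 row(s).
- a[4] class_id=4 → 1 match(es) in b → 1 row(s).
- 3 row(s) from b found no a partner → padded with NULL.
Total: 8 matched + 3 padded = 11 rows.

11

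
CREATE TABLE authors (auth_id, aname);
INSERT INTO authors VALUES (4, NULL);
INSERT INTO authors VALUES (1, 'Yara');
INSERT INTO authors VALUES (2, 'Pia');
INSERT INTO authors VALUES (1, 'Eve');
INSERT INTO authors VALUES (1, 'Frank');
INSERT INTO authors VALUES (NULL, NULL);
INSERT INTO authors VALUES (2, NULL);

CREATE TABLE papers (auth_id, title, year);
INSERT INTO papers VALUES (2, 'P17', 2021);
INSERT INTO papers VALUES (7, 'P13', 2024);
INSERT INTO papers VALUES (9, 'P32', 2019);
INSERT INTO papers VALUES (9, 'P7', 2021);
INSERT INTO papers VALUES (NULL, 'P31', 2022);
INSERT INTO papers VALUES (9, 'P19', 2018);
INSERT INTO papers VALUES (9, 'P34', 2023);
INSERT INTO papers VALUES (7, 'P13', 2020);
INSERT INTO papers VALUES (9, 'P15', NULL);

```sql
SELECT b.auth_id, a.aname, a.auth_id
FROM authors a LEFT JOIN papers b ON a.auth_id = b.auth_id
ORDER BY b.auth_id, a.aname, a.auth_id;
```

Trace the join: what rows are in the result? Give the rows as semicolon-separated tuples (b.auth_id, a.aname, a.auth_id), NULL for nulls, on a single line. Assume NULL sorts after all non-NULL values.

(2, Pia, 2); (2, NULL, 2); (NULL, Eve, 1); (NULL, Frank, 1); (NULL, Yara, 1); (NULL, NULL, 4); (NULL, NULL, NULL)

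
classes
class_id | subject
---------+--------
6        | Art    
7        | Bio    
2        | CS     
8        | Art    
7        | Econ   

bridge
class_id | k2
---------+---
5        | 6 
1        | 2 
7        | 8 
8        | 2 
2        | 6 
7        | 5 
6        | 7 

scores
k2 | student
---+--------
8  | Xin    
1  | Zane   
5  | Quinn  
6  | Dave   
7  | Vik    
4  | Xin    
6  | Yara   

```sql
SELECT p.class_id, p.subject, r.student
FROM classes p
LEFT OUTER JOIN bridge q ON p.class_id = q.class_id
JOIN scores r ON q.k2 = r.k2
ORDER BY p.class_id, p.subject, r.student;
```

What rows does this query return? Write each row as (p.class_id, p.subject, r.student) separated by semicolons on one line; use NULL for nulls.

(2, CS, Dave); (2, CS, Yara); (6, Art, Vik); (7, Bio, Quinn); (7, Bio, Xin); (7, Econ, Quinn); (7, Econ, Xin)

Evaluate left to right. First `classes p LEFT JOIN bridge q` on class_id: 7 row(s).
Then INNER JOIN `scores r` on k2: keep only rows whose q.k2 appears in r.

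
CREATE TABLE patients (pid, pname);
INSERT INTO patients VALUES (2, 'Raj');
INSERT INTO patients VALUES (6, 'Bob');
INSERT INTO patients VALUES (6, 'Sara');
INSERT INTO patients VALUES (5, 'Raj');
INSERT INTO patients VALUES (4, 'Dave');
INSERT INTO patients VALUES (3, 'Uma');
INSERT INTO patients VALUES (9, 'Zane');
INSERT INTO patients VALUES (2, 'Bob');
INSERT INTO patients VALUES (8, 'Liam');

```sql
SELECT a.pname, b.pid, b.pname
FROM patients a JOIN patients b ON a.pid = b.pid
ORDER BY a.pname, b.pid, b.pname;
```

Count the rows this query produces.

13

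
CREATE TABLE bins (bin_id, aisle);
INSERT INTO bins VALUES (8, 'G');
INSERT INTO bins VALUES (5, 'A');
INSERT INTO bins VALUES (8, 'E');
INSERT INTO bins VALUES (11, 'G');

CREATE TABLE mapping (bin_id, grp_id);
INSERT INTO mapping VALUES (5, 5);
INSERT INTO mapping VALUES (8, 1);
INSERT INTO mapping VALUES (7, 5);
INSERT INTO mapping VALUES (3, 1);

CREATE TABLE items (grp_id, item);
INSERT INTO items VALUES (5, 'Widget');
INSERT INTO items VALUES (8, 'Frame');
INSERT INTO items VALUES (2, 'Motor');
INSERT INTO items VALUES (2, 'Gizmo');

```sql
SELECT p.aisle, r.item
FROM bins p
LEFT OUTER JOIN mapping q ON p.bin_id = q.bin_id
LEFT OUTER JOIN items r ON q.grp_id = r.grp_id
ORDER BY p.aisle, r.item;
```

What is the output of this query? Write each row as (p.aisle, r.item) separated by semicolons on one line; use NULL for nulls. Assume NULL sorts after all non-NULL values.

(A, Widget); (E, NULL); (G, NULL); (G, NULL)

Joins associate left-to-right: bins LEFT JOIN mapping on bin_id gives 4 intermediate row(s).
Then LEFT JOIN `items r` on grp_id: each of those 4 rows is kept; rows whose q.grp_id has no match in r get NULL for r's columns.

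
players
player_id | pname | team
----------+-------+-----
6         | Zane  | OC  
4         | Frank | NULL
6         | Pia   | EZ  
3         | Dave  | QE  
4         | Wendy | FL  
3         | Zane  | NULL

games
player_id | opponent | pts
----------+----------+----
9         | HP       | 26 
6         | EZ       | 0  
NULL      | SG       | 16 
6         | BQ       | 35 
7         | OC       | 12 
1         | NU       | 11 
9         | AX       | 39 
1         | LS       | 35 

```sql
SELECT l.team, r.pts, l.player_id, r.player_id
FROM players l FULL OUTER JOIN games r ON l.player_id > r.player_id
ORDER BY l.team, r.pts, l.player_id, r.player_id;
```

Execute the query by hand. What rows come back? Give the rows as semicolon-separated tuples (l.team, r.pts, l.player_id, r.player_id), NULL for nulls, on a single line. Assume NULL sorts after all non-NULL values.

FULL OUTER JOIN keeps every row from both sides; unmatched rows get NULL for the other side's columns.
Matching on l.player_id > r.player_id. A NULL in a compared column never satisfies the condition.
- player_id=6: 2 matching r row(s), so 2 row(s) emitted.
- player_id=4: 2 matching r row(s), so 2 row(s) emitted.
- player_id=6: 2 matching r row(s), so 2 row(s) emitted.
- player_id=3: 2 matching r row(s), so 2 row(s) emitted.
- player_id=4: 2 matching r row(s), so 2 row(s) emitted.
- player_id=3: 2 matching r row(s), so 2 row(s) emitted.
- 6 row(s) from r found no l partner → padded with NULL.

(EZ, 11, 6, 1); (EZ, 35, 6, 1); (FL, 11, 4, 1); (FL, 35, 4, 1); (OC, 11, 6, 1); (OC, 35, 6, 1); (QE, 11, 3, 1); (QE, 35, 3, 1); (NULL, 0, NULL, 6); (NULL, 11, 3, 1); (NULL, 11, 4, 1); (NULL, 12, NULL, 7); (NULL, 16, NULL, NULL); (NULL, 26, NULL, 9); (NULL, 35, 3, 1); (NULL, 35, 4, 1); (NULL, 35, NULL, 6); (NULL, 39, NULL, 9)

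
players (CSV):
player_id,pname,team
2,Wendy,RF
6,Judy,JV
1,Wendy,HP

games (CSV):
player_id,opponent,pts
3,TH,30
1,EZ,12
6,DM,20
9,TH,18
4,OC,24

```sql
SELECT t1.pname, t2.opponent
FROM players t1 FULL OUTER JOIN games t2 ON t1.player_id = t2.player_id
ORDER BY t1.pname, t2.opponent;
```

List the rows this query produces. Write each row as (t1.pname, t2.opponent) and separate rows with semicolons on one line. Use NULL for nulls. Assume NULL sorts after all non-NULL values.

(Judy, DM); (Wendy, EZ); (Wendy, NULL); (NULL, OC); (NULL, TH); (NULL, TH)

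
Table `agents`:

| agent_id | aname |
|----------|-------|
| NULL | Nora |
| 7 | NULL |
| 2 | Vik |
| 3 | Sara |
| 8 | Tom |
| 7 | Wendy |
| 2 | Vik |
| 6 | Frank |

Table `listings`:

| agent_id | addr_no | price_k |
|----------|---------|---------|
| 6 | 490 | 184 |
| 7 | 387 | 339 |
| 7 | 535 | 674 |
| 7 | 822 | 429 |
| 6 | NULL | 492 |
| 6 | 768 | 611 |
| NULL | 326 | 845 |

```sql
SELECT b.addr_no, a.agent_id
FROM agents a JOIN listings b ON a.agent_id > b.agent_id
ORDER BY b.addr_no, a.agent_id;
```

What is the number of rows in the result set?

INNER JOIN keeps only pairs where the ON condition holds.
Matching on a.agent_id > b.agent_id. A NULL in a compared column never satisfies the condition.
- a (agent_id=NULL) has no partner → excluded.
- a (agent_id=7) pairs with 3 row(s) of b.
- a (agent_id=2) has no partner → excluded.
- a (agent_id=3) has no partner → excluded.
- a (agent_id=8) pairs with 6 row(s) of b.
- a (agent_id=7) pairs with 3 row(s) of b.
- a (agent_id=2) has no partner → excluded.
- a (agent_id=6) has no partner → excluded.
Total: 12 rows.

12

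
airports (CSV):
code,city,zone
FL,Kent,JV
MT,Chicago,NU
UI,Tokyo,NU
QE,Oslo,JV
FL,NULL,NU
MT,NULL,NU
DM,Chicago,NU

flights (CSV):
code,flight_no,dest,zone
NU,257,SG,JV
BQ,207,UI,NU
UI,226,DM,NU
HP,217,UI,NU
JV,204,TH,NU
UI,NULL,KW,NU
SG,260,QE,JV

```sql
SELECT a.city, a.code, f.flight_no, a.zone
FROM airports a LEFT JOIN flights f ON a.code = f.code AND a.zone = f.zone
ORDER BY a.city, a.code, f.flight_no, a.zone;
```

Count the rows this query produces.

8

LEFT JOIN keeps every row from `airports`; unmatched rows get NULL for `flights`'s columns.
Matching on a.code = f.code AND a.zone = f.zone.
- a[0] code=FL, zone=JV → no match; kept with NULLs on the f side.
- a[1] code=MT, zone=NU → no match; kept with NULLs on the f side.
- a[2] code=UI, zone=NU → 2 match(es) in f → 2 row(s).
- a[3] code=QE, zone=JV → no match; kept with NULLs on the f side.
- a[4] code=FL, zone=NU → no match; kept with NULLs on the f side.
- a[5] code=MT, zone=NU → no match; kept with NULLs on the f side.
- a[6] code=DM, zone=NU → no match; kept with NULLs on the f side.
Total: 2 matched + 6 padded = 8 rows.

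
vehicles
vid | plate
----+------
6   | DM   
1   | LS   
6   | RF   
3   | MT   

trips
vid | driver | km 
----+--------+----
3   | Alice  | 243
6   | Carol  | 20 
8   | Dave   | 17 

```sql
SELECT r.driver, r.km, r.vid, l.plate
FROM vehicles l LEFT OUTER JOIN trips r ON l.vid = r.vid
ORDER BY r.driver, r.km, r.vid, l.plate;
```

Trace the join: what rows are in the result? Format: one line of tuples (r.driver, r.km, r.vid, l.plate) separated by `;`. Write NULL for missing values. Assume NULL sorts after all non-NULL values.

(Alice, 243, 3, MT); (Carol, 20, 6, DM); (Carol, 20, 6, RF); (NULL, NULL, NULL, LS)

LEFT JOIN keeps every row from `vehicles`; unmatched rows get NULL for `trips`'s columns.
Matching on l.vid = r.vid.
Matched pairs: 3; unmatched l rows kept: 1.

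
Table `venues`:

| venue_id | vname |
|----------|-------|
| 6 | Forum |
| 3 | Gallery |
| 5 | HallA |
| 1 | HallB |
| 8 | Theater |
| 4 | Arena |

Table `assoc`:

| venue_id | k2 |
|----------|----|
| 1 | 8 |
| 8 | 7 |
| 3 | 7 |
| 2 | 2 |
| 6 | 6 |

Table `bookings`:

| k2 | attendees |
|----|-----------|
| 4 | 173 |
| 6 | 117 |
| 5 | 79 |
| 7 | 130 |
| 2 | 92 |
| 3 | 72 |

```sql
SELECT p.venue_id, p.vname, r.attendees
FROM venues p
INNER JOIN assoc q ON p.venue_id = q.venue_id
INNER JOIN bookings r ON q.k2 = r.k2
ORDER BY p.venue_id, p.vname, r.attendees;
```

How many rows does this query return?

3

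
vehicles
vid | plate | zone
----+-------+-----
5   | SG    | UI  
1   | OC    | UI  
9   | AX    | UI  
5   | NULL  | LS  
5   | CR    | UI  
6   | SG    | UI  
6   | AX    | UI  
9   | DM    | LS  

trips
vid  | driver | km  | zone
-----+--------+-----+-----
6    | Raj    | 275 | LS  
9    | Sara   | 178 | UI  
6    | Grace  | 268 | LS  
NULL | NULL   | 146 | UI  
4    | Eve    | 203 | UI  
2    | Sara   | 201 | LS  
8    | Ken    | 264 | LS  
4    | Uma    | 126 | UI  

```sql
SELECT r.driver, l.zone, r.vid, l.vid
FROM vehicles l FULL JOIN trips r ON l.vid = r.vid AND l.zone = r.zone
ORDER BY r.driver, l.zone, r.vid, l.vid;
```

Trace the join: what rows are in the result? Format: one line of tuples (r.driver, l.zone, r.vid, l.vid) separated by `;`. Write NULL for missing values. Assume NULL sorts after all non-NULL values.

(Eve, NULL, 4, NULL); (Grace, NULL, 6, NULL); (Ken, NULL, 8, NULL); (Raj, NULL, 6, NULL); (Sara, UI, 9, 9); (Sara, NULL, 2, NULL); (Uma, NULL, 4, NULL); (NULL, LS, NULL, 5); (NULL, LS, NULL, 9); (NULL, UI, NULL, 1); (NULL, UI, NULL, 5); (NULL, UI, NULL, 5); (NULL, UI, NULL, 6); (NULL, UI, NULL, 6); (NULL, NULL, NULL, NULL)

FULL OUTER JOIN keeps every row from both sides; unmatched rows get NULL for the other side's columns.
Matching on l.vid = r.vid AND l.zone = r.zone. A NULL in a compared column never satisfies the condition.
- l row (vid=5, zone=UI): no match → kept, r columns NULL.
- l row (vid=1, zone=UI): no match → kept, r columns NULL.
- l row (vid=9, zone=UI): matches 1 r row(s) → 1 output row(s).
- l row (vid=5, zone=LS): no match → kept, r columns NULL.
- l row (vid=5, zone=UI): no match → kept, r columns NULL.
- l row (vid=6, zone=UI): no match → kept, r columns NULL.
- l row (vid=6, zone=UI): no match → kept, r columns NULL.
- l row (vid=9, zone=LS): no match → kept, r columns NULL.
- 7 r row(s) had no l match → kept, l columns NULL.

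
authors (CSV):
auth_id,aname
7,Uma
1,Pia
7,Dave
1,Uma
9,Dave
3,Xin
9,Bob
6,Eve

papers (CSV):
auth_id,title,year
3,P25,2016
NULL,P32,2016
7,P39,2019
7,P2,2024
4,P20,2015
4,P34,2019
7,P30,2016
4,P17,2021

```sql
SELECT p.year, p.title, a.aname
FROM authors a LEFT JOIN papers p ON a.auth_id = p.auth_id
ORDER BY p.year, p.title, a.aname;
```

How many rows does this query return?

LEFT JOIN keeps every row from `authors`; unmatched rows get NULL for `papers`'s columns.
Matching on a.auth_id = p.auth_id. A NULL in a compared column never satisfies the condition.
- a row (auth_id=7): matches 3 p row(s) → 3 output row(s).
- a row (auth_id=1): no match → kept, p columns NULL.
- a row (auth_id=7): matches 3 p row(s) → 3 output row(s).
- a row (auth_id=1): no match → kept, p columns NULL.
- a row (auth_id=9): no match → kept, p columns NULL.
- a row (auth_id=3): matches 1 p row(s) → 1 output row(s).
- a row (auth_id=9): no match → kept, p columns NULL.
- a row (auth_id=6): no match → kept, p columns NULL.
Total: 7 matched + 5 padded = 12 rows.

12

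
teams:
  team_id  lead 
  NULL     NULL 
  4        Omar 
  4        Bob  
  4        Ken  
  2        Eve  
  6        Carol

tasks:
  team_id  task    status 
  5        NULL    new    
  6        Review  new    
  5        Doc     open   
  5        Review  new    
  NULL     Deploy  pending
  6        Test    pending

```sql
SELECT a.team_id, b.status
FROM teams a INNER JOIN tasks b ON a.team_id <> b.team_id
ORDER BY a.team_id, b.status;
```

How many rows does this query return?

23

INNER JOIN keeps only pairs where the ON condition holds.
Matching on a.team_id <> b.team_id. A NULL in a compared column never satisfies the condition.
- a[0] team_id=NULL → no match; dropped.
- a[1] team_id=4 → 5 match(es) in b → 5 row(s).
- a[2] team_id=4 → 5 match(es) in b → 5 row(s).
- a[3] team_id=4 → 5 match(es) in b → 5 row(s).
- a[4] team_id=2 → 5 match(es) in b → 5 row(s).
- a[5] team_id=6 → 3 match(es) in b → 3 row(s).
Total: 23 rows.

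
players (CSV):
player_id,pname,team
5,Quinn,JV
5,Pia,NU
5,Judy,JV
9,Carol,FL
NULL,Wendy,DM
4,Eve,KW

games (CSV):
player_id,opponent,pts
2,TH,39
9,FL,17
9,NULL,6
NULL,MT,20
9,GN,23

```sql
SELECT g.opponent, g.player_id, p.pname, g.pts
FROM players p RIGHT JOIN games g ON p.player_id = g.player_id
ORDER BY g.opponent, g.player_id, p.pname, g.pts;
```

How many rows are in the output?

5

RIGHT JOIN keeps every row from `games`; unmatched rows get NULL for `players`'s columns.
Matching on p.player_id = g.player_id. A NULL in a compared column never satisfies the condition.
- player_id=5: no matching g row.
- player_id=5: no matching g row.
- player_id=5: no matching g row.
- player_id=9: 3 matching g row(s), so 3 row(s) emitted.
- player_id=NULL: no matching g row.
- player_id=4: no matching g row.
- 2 row(s) from g found no p partner → padded with NULL.
Total: 3 matched + 2 padded = 5 rows.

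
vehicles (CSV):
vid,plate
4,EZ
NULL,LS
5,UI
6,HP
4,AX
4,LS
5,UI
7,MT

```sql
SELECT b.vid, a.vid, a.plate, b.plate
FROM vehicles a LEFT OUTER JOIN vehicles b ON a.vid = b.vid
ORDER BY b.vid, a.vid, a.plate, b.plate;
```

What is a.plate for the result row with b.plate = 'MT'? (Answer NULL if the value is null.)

LEFT JOIN keeps every row from `vehicles a`; unmatched rows get NULL for `vehicles b`'s columns.
Matching on a.vid = b.vid. A NULL in a compared column never satisfies the condition.
- a (vid=4) pairs with 3 row(s) of b.
- a (vid=NULL) has no partner → padded with NULL.
- a (vid=5) pairs with 2 row(s) of b.
- a (vid=6) pairs with 1 row(s) of b.
- a (vid=4) pairs with 3 row(s) of b.
- a (vid=4) pairs with 3 row(s) of b.
- a (vid=5) pairs with 2 row(s) of b.
- a (vid=7) pairs with 1 row(s) of b.

MT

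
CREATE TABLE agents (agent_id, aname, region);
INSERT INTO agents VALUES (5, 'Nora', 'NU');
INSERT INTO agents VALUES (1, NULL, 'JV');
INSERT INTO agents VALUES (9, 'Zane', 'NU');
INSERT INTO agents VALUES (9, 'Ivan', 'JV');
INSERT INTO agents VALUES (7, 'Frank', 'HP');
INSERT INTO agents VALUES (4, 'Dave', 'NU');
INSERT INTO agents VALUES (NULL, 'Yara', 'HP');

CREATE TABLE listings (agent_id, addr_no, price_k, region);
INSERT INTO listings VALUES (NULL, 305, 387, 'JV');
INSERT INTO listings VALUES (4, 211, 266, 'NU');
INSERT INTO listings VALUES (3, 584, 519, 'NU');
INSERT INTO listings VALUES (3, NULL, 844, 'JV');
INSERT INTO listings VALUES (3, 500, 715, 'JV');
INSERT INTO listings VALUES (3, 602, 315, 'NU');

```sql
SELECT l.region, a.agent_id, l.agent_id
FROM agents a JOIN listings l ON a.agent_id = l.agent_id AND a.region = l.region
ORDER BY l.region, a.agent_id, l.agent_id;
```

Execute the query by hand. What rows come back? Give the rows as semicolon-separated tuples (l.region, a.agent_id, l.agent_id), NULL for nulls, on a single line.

INNER JOIN keeps only pairs where the ON condition holds.
Matching on a.agent_id = l.agent_id AND a.region = l.region. A NULL in a compared column never satisfies the condition.
- a (agent_id=5, region=NU) has no partner → excluded.
- a (agent_id=1, region=JV) has no partner → excluded.
- a (agent_id=9, region=NU) has no partner → excluded.
- a (agent_id=9, region=JV) has no partner → excluded.
- a (agent_id=7, region=HP) has no partner → excluded.
- a (agent_id=4, region=NU) pairs with 1 row(s) of l.
- a (agent_id=NULL, region=HP) has no partner → excluded.
After projecting and ordering:
l.region | a.agent_id | l.agent_id
NU | 4 | 4

(NU, 4, 4)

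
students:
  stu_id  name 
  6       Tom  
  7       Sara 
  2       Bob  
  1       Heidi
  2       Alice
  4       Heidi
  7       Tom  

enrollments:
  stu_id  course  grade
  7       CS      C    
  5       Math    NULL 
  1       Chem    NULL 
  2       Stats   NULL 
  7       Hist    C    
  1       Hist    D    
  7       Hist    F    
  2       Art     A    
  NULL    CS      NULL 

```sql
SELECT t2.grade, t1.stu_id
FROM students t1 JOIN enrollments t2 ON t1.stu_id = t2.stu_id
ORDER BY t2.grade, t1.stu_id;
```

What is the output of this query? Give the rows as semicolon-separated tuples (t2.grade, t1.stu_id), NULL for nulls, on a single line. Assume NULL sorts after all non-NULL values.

INNER JOIN keeps only pairs where the ON condition holds.
Matching on t1.stu_id = t2.stu_id. A NULL in a compared column never satisfies the condition.
Matched pairs: 12.

(A, 2); (A, 2); (C, 7); (C, 7); (C, 7); (C, 7); (D, 1); (F, 7); (F, 7); (NULL, 1); (NULL, 2); (NULL, 2)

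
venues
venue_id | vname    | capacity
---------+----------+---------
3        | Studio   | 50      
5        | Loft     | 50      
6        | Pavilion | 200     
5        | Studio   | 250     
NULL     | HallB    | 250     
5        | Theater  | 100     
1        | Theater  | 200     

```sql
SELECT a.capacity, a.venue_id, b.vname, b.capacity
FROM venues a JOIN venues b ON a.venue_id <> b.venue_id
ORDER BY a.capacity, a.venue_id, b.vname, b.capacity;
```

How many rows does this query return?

INNER JOIN keeps only pairs where the ON condition holds.
Matching on a.venue_id <> b.venue_id. A NULL in a compared column never satisfies the condition.
- a[0] venue_id=3 → 5 match(es) in b → 5 row(s).
- a[1] venue_id=5 → 3 match(es) in b → 3 row(s).
- a[2] venue_id=6 → 5 match(es) in b → 5 row(s).
- a[3] venue_id=5 → 3 match(es) in b → 3 row(s).
- a[4] venue_id=NULL → no match; dropped.
- a[5] venue_id=5 → 3 match(es) in b → 3 row(s).
- a[6] venue_id=1 → 5 match(es) in b → 5 row(s).
Total: 24 rows.

24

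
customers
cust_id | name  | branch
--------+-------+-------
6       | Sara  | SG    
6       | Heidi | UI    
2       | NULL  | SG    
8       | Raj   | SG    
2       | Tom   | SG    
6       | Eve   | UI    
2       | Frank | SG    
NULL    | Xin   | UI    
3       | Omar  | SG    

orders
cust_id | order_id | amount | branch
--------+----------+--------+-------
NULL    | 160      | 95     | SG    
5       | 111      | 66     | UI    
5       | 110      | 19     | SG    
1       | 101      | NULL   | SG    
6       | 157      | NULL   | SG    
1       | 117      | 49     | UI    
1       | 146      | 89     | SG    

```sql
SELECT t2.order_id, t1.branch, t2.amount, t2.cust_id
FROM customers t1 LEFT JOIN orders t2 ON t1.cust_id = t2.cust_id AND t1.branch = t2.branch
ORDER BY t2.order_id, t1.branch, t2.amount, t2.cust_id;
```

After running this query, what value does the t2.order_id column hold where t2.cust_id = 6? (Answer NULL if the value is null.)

LEFT JOIN keeps every row from `customers`; unmatched rows get NULL for `orders`'s columns.
Matching on t1.cust_id = t2.cust_id AND t1.branch = t2.branch. A NULL in a compared column never satisfies the condition.
- t1[0] cust_id=6, branch=SG → 1 match(es) in t2 → 1 row(s).
- t1[1] cust_id=6, branch=UI → no match; kept with NULLs on the t2 side.
- t1[2] cust_id=2, branch=SG → no match; kept with NULLs on the t2 side.
- t1[3] cust_id=8, branch=SG → no match; kept with NULLs on the t2 side.
- t1[4] cust_id=2, branch=SG → no match; kept with NULLs on the t2 side.
- t1[5] cust_id=6, branch=UI → no match; kept with NULLs on the t2 side.
- t1[6] cust_id=2, branch=SG → no match; kept with NULLs on the t2 side.
- t1[7] cust_id=NULL, branch=UI → no match; kept with NULLs on the t2 side.
- t1[8] cust_id=3, branch=SG → no match; kept with NULLs on the t2 side.

157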